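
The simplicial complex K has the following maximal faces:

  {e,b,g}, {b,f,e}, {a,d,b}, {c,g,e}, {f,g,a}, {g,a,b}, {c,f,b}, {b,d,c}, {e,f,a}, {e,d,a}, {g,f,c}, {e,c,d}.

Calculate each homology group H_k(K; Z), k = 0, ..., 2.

Order the vertices as a < b < c < d < e < f < g. Listing each simplex with vertices in this order, K has dimension 2 with simplices:

  0-simplices (7): a, b, c, d, e, f, g
  1-simplices (18): ab, ad, ae, af, ag, bc, bd, be, bf, bg, cd, ce, cf, cg, de, ef, eg, fg
  2-simplices (12): abd, abg, ade, aef, afg, bcd, bcf, bef, beg, cde, ceg, cfg

giving chain groups C_0 ≅ Z^7, C_1 ≅ Z^18, C_2 ≅ Z^12.

The boundary map ∂_1: C_1 → C_0 maps an edge to its endpoints' difference, ∂[p,q] = q − p.
The 7×18 boundary matrix has rank 6 and Smith normal form diag(1,1,1,1,1,1).

Boundary ∂_2: C_2 → C_1 sends each 2-simplex [p,q,r] to [q,r] − [p,r] + [p,q]. For instance
  ∂ceg = eg − cg + ce,
  ∂bef = ef − bf + be.
The 18×12 boundary matrix has rank 12 and Smith normal form diag(1,1,1,1,1,1,1,1,1,1,1,2).

Now H_k = ker ∂_k / im ∂_{k+1}, so:

  H_0: rank C_0 − rank ∂_1 = 7 − 6 = 1, and the invariant factors of ∂_1 are all 1, so H_0 = Z.
  H_1: rank ker ∂_1 − rank ∂_2 = (18 − 6) − 12 = 0, and ∂_2 has invariant factor 2 > 1, so H_1 = Z/2Z.
  H_2: rank ker ∂_2 − rank ∂_3 = (12 − 12) − 0 = 0, and there is no ∂_3, so H_2 = 0.

H_0 ≅ Z,  H_1 ≅ Z/2Z,  H_2 = 0.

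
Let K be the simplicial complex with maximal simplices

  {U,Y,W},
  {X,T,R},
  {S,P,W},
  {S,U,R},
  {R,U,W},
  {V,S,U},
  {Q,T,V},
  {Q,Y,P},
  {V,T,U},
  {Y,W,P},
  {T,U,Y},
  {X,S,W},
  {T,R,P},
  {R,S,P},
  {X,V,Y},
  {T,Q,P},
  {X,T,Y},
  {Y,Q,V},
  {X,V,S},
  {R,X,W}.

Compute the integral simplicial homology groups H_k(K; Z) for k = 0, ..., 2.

Take the total order P < Q < R < S < T < U < V < W < X < Y on the vertex set. Then K (dimension 2) consists of the simplices:

  0-simplices (10): P, Q, R, S, T, U, V, W, X, Y
  1-simplices (30): PQ, PR, PS, PT, PW, PY, QT, QV, QY, RS, RT, RU, RW, RX, SU, SV, SW, SX, TU, TV, TX, TY, UV, UW, UY, VX, VY, WX, WY, XY
  2-simplices (20): PQT, PQY, PRS, PRT, PSW, PWY, QTV, QVY, RSU, RTX, RUW, RWX, SUV, SVX, SWX, TUV, TUY, TXY, UWY, VXY

so the chain groups are C_0 ≅ Z^10, C_1 ≅ Z^30, C_2 ≅ Z^20.

Boundary ∂_1: C_1 → C_0 maps an edge to its endpoints' difference, ∂[p,q] = q − p. For instance
  ∂RX = X − R.
This gives a 10×30 integer matrix of rank 9; reducing to Smith normal form yields diagonal entries (1,1,1,1,1,1,1,1,1).

The boundary map ∂_2: C_2 → C_1 acts by ∂[p,q,r] = [q,r] − [p,r] + [p,q]. For instance
  ∂TXY = XY − TY + TX,
  ∂RWX = WX − RX + RW.
This gives a 30×20 integer matrix of rank 20; reducing to Smith normal form yields diagonal entries (1,1,1,1,1,1,1,1,1,1,1,1,1,1,1,1,1,1,1,2).

Reading off H_k = ker ∂_k / im ∂_{k+1}:

  H_0: rank C_0 − rank ∂_1 = 10 − 9 = 1, and the invariant factors of ∂_1 are all 1, so H_0 = Z.
  H_1: rank ker ∂_1 − rank ∂_2 = (30 − 9) − 20 = 1, and ∂_2 has invariant factor 2 > 1, so H_1 = Z ⊕ Z/2Z.
  H_2: rank ker ∂_2 − rank ∂_3 = (20 − 20) − 0 = 0, and there is no ∂_3, so H_2 = 0.

As a check, the Euler characteristic is 10 − 30 + 20 = 0, which agrees with 1 − 1 + 0 = 0.

H_0 = Z,  H_1 = Z ⊕ Z/2Z,  H_2 = 0.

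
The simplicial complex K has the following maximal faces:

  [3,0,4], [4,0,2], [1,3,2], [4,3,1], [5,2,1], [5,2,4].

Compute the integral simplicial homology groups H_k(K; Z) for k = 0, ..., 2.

K has 6 vertices, 12 edges, 6 triangles.
rank ∂_0 = 0, rank ∂_1 = 5 ⇒ b_0 = 6 − 0 − 5 = 1; all invariant factors of ∂_1 are 1 so no torsion. So H_0 = Z.
rank ∂_1 = 5, rank ∂_2 = 6 ⇒ b_1 = 12 − 5 − 6 = 1; all invariant factors of ∂_2 are 1 so no torsion. So H_1 = Z.
rank ∂_2 = 6, rank ∂_3 = 0 ⇒ b_2 = 6 − 6 − 0 = 0. So H_2 = 0.

H_0 ≅ Z,  H_1 ≅ Z,  H_2 = 0.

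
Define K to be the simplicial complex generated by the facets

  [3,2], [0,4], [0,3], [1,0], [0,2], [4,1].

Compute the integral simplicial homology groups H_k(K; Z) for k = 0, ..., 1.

Fix the vertex order 0 < 1 < 2 < 3 < 4 and write every simplex with vertices in increasing order. Then dim K = 1 and the simplices of K are:

  0-simplices (5): [0], [1], [2], [3], [4]
  1-simplices (6): [0,1], [0,2], [0,3], [0,4], [1,4], [2,3]

Hence C_0 ≅ Z^5, C_1 ≅ Z^6.

The boundary map ∂_1: C_1 → C_0 is given by ∂[p,q] = [q] − [p]. For instance
  ∂[2,3] = [3] − [2].
The resulting 5×6 matrix has rank 4, and its Smith normal form has invariant factors (1,1,1,1).

Computing H_k = (kernel of ∂_k) / (image of ∂_{k+1}):

  H_0: rank C_0 − rank ∂_1 = 5 − 4 = 1, and the invariant factors of ∂_1 are all 1, so H_0 = Z.
  H_1: rank ker ∂_1 − rank ∂_2 = (6 − 4) − 0 = 2, and there is no ∂_2, so H_1 = Z^2.

As a check, the Euler characteristic is 5 − 6 = -1, which agrees with 1 − 2 = -1.

H_0 = Z,  H_1 = Z^2.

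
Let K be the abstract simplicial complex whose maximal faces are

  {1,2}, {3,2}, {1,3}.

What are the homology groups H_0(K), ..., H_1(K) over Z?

H_0 = Z,  H_1 = Z.

Order the vertices as 1 < 2 < 3. Listing each simplex with vertices in this order, K has dimension 1 with simplices:

  0-simplices (3): [1], [2], [3]
  1-simplices (3): [1,2], [1,3], [2,3]

Hence C_0 ≅ Z^3, C_1 ≅ Z^3.

∂_1: C_1 → C_0 is given by ∂[p,q] = [q] − [p].
This gives a 3×3 integer matrix of rank 2; reducing to Smith normal form yields diagonal entries (1,1).

From H_k ≅ ker(∂_k) / im(∂_{k+1}) we obtain:

  H_0: rank C_0 − rank ∂_1 = 3 − 2 = 1, and the invariant factors of ∂_1 are all 1, so H_0 ≅ Z.
  H_1: rank ker ∂_1 − rank ∂_2 = (3 − 2) − 0 = 1, and there is no ∂_2, so H_1 ≅ Z.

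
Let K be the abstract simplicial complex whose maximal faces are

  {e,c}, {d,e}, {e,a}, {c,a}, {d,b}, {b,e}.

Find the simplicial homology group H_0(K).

Take the total order a < b < c < d < e on the vertex set. Then K (dimension 1) consists of the simplices:

  0-simplices (5): a, b, c, d, e
  1-simplices (6): ac, ae, bd, be, ce, de

so the chain groups are C_0 ≅ Z^5, C_1 ≅ Z^6.

Boundary ∂_1: C_1 → C_0 maps an edge to its endpoints' difference, ∂[p,q] = q − p. For instance
  ∂ce = e − c.
As a 5×6 matrix over Z this has rank 4, with invariant factors (1,1,1,1).

Now H_k = ker ∂_k / im ∂_{k+1}, so:

  H_0: rank C_0 − rank ∂_1 = 5 − 4 = 1, and the invariant factors of ∂_1 are all 1, so H_0 = Z.

H_0 = Z.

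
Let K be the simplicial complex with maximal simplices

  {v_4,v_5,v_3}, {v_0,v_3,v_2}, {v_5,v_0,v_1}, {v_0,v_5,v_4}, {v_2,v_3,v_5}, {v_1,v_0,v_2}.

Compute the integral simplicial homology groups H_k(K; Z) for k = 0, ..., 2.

H_0 = Z,  H_1 = Z,  H_2 = 0.

K has 6 vertices, 12 edges, 6 triangles.
rank ∂_0 = 0, rank ∂_1 = 5 ⇒ b_0 = 6 − 0 − 5 = 1; all invariant factors of ∂_1 are 1 so no torsion. So H_0 = Z.
rank ∂_1 = 5, rank ∂_2 = 6 ⇒ b_1 = 12 − 5 − 6 = 1; all invariant factors of ∂_2 are 1 so no torsion. So H_1 = Z.
rank ∂_2 = 6, rank ∂_3 = 0 ⇒ b_2 = 6 − 6 − 0 = 0. So H_2 = 0.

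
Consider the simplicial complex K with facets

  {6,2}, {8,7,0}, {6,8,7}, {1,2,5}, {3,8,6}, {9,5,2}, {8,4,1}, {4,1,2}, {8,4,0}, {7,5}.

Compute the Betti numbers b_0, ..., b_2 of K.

b_0 = 1, b_1 = 2, b_2 = 0.

Order the vertices as 0 < 1 < 2 < 3 < 4 < 5 < 6 < 7 < 8 < 9. Listing each simplex with vertices in this order, K has dimension 2 with simplices:

  0-simplices (10): [0], [1], [2], [3], [4], [5], [6], [7], [8], [9]
  1-simplices (19): [0,4], [0,7], [0,8], [1,2], [1,4], [1,5], [1,8], [2,4], [2,5], [2,6], [2,9], [3,6], [3,8], [4,8], [5,7], [5,9], [6,7], [6,8], [7,8]
  2-simplices (8): [0,4,8], [0,7,8], [1,2,4], [1,2,5], [1,4,8], [2,5,9], [3,6,8], [6,7,8]

Hence C_0 ≅ Z^10, C_1 ≅ Z^19, C_2 ≅ Z^8.

The boundary map ∂_1: C_1 → C_0 sends each edge [p,q] (with p < q) to q − p. For instance
  ∂[2,5] = [5] − [2].
The 10×19 boundary matrix has rank 9 and Smith normal form diag(1,1,1,1,1,1,1,1,1).

The boundary map ∂_2: C_2 → C_1 acts by ∂[p,q,r] = [q,r] − [p,r] + [p,q]. For instance
  ∂[1,2,5] = [2,5] − [1,5] + [1,2],
  ∂[0,4,8] = [4,8] − [0,8] + [0,4].
This gives a 19×8 integer matrix of rank 8; reducing to Smith normal form yields diagonal entries (1,1,1,1,1,1,1,1).

Now H_k = ker ∂_k / im ∂_{k+1}, so:

  H_0: rank C_0 − rank ∂_1 = 10 − 9 = 1, and the invariant factors of ∂_1 are all 1, so H_0 = Z.
  H_1: rank ker ∂_1 − rank ∂_2 = (19 − 9) − 8 = 2, and the invariant factors of ∂_2 are all 1, so H_1 = Z^2.
  H_2: rank ker ∂_2 − rank ∂_3 = (8 − 8) − 0 = 0, and there is no ∂_3, so H_2 = 0.

Hence the Betti numbers are b_0 = 1, b_1 = 2, b_2 = 0.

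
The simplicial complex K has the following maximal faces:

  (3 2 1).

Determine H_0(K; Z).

H_0 ≅ Z.

We work with the vertex ordering 1 < 2 < 3. The simplices of K, each written with vertices in increasing order, are:

  0-simplices (3): [1], [2], [3]
  1-simplices (3): [1,2], [1,3], [2,3]
  2-simplices (1): [1,2,3]

so the chain groups are C_0 ≅ Z^3, C_1 ≅ Z^3, C_2 ≅ Z^1.

∂_1: C_1 → C_0 is given by ∂[p,q] = [q] − [p]. For instance
  ∂[1,3] = [3] − [1].
The resulting 3×3 matrix has rank 2, and its Smith normal form has invariant factors (1,1).

Boundary ∂_2: C_2 → C_1 sends each 2-simplex [p,q,r] to [q,r] − [p,r] + [p,q]. For instance
  ∂[1,2,3] = [2,3] − [1,3] + [1,2].
As a 3×1 matrix over Z this has rank 1, with invariant factors (1).

Now H_k = ker ∂_k / im ∂_{k+1}, so:

  H_0: rank C_0 − rank ∂_1 = 3 − 2 = 1, and the invariant factors of ∂_1 are all 1, so H_0 ≅ Z.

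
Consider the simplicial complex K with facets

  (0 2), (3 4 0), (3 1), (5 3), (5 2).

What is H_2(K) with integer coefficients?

Order the vertices as 0 < 1 < 2 < 3 < 4 < 5. Listing each simplex with vertices in this order, K has dimension 2 with simplices:

  0-simplices (6): [0], [1], [2], [3], [4], [5]
  1-simplices (7): [0,2], [0,3], [0,4], [1,3], [2,5], [3,4], [3,5]
  2-simplices (1): [0,3,4]

giving chain groups C_0 ≅ Z^6, C_1 ≅ Z^7, C_2 ≅ Z^1.

Boundary ∂_1: C_1 → C_0 is given by ∂[p,q] = [q] − [p]. For instance
  ∂[3,4] = [4] − [3].
The 6×7 boundary matrix has rank 5 and Smith normal form diag(1,1,1,1,1).

Boundary ∂_2: C_2 → C_1 sends each 2-simplex [p,q,r] to [q,r] − [p,r] + [p,q]. For instance
  ∂[0,3,4] = [3,4] − [0,4] + [0,3].
As a 7×1 matrix over Z this has rank 1, with invariant factors (1).

Now H_k = ker ∂_k / im ∂_{k+1}, so:

  H_2: rank ker ∂_2 − rank ∂_3 = (1 − 1) − 0 = 0, and there is no ∂_3, so H_2 ≅ 0.

H_2 = 0.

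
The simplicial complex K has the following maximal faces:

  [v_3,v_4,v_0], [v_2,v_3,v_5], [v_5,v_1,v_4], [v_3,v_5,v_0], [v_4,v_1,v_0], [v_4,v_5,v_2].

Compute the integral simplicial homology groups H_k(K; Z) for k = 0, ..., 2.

Fix the vertex order v_0 < v_1 < v_2 < v_3 < v_4 < v_5 and write every simplex with vertices in increasing order. Then dim K = 2 and the simplices of K are:

  0-simplices (6): [v_0], [v_1], [v_2], [v_3], [v_4], [v_5]
  1-simplices (12): [v_0,v_1], [v_0,v_3], [v_0,v_4], [v_0,v_5], [v_1,v_4], [v_1,v_5], [v_2,v_3], [v_2,v_4], [v_2,v_5], [v_3,v_4], [v_3,v_5], [v_4,v_5]
  2-simplices (6): [v_0,v_1,v_4], [v_0,v_3,v_4], [v_0,v_3,v_5], [v_1,v_4,v_5], [v_2,v_3,v_5], [v_2,v_4,v_5]

giving chain groups C_0 ≅ Z^6, C_1 ≅ Z^12, C_2 ≅ Z^6.

∂_1: C_1 → C_0 maps an edge to its endpoints' difference, ∂[p,q] = q − p. For instance
  ∂[v_3,v_4] = [v_4] − [v_3].
This gives a 6×12 integer matrix of rank 5; reducing to Smith normal form yields diagonal entries (1,1,1,1,1).

The boundary map ∂_2: C_2 → C_1 acts by ∂[p,q,r] = [q,r] − [p,r] + [p,q]. For instance
  ∂[v_2,v_3,v_5] = [v_3,v_5] − [v_2,v_5] + [v_2,v_3],
  ∂[v_1,v_4,v_5] = [v_4,v_5] − [v_1,v_5] + [v_1,v_4].
The resulting 12×6 matrix has rank 6, and its Smith normal form has invariant factors (1,1,1,1,1,1).

Reading off H_k = ker ∂_k / im ∂_{k+1}:

  H_0: rank C_0 − rank ∂_1 = 6 − 5 = 1, and the invariant factors of ∂_1 are all 1, so H_0 ≅ Z.
  H_1: rank ker ∂_1 − rank ∂_2 = (12 − 5) − 6 = 1, and the invariant factors of ∂_2 are all 1, so H_1 ≅ Z.
  H_2: rank ker ∂_2 − rank ∂_3 = (6 − 6) − 0 = 0, and there is no ∂_3, so H_2 ≅ 0.

As a check, the Euler characteristic is 6 − 12 + 6 = 0, which agrees with 1 − 1 + 0 = 0.
(K is a triangulation of the cylinder S^1 x I.)

H_0 ≅ Z,  H_1 ≅ Z,  H_2 = 0.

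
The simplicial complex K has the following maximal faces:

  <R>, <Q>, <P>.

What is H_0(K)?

We work with the vertex ordering P < Q < R. The simplices of K, each written with vertices in increasing order, are:

  0-simplices (3): P, Q, R

Hence C_0 ≅ Z^3.

From H_k ≅ ker(∂_k) / im(∂_{k+1}) we obtain:

  H_0: rank C_0 − rank ∂_1 = 3 − 0 = 3, and there is no ∂_1, so H_0 = Z^3.

H_0 = Z^3.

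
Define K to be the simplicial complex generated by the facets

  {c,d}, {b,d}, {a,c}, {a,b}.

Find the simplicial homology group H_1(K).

Order the vertices as a < b < c < d. Listing each simplex with vertices in this order, K has dimension 1 with simplices:

  0-simplices (4): a, b, c, d
  1-simplices (4): ab, ac, bd, cd

so the chain groups are C_0 ≅ Z^4, C_1 ≅ Z^4.

The boundary map ∂_1: C_1 → C_0 maps an edge to its endpoints' difference, ∂[p,q] = q − p.
The resulting 4×4 matrix has rank 3, and its Smith normal form has invariant factors (1,1,1).

Now H_k = ker ∂_k / im ∂_{k+1}, so:

  H_1: rank ker ∂_1 − rank ∂_2 = (4 − 3) − 0 = 1, and there is no ∂_2, so H_1 ≅ Z.

(K is a triangulation of the circle S^1.)

H_1 = Z.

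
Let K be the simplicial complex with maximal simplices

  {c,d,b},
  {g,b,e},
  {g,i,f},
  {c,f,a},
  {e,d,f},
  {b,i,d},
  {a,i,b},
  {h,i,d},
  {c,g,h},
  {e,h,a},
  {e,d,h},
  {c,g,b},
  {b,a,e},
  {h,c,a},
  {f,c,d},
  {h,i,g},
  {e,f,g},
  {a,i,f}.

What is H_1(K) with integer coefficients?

K has 9 vertices, 27 edges, 18 triangles.
rank ∂_1 = 8, rank ∂_2 = 17 ⇒ b_1 = 27 − 8 − 17 = 2; all invariant factors of ∂_2 are 1 so no torsion. So H_1 = Z^2.

H_1 ≅ Z^2.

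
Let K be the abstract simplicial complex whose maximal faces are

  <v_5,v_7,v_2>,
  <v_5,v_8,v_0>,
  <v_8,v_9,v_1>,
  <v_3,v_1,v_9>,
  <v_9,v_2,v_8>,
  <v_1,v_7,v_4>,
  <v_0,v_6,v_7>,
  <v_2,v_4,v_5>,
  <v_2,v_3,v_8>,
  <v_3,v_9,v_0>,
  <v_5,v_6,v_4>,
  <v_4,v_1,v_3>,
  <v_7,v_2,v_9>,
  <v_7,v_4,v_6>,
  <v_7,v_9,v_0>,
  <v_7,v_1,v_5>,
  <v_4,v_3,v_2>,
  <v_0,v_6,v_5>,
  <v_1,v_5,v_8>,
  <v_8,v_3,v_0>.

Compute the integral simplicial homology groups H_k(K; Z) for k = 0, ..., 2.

We work with the vertex ordering v_0 < v_1 < v_2 < v_3 < v_4 < v_5 < v_6 < v_7 < v_8 < v_9. The simplices of K, each written with vertices in increasing order, are:

  0-simplices (10): [v_0], [v_1], [v_2], [v_3], [v_4], [v_5], [v_6], [v_7], [v_8], [v_9]
  1-simplices (30): (30 of them)
  2-simplices (20): (20 of them)

Hence C_0 ≅ Z^10, C_1 ≅ Z^30, C_2 ≅ Z^20.

∂_1: C_1 → C_0 sends each edge [p,q] (with p < q) to q − p.
This gives a 10×30 integer matrix of rank 9; reducing to Smith normal form yields diagonal entries (1,1,1,1,1,1,1,1,1).

The boundary map ∂_2: C_2 → C_1 sends each 2-simplex [p,q,r] to [q,r] − [p,r] + [p,q]. For instance
  ∂[v_1,v_3,v_4] = [v_3,v_4] − [v_1,v_4] + [v_1,v_3],
  ∂[v_1,v_4,v_7] = [v_4,v_7] − [v_1,v_7] + [v_1,v_4].
This gives a 30×20 integer matrix of rank 20; reducing to Smith normal form yields diagonal entries (1,1,1,1,1,1,1,1,1,1,1,1,1,1,1,1,1,1,1,2).

From H_k ≅ ker(∂_k) / im(∂_{k+1}) we obtain:

  H_0: rank C_0 − rank ∂_1 = 10 − 9 = 1, and the invariant factors of ∂_1 are all 1, so H_0 ≅ Z.
  H_1: rank ker ∂_1 − rank ∂_2 = (30 − 9) − 20 = 1, and ∂_2 has invariant factor 2 > 1, so H_1 ≅ Z ⊕ Z/2Z.
  H_2: rank ker ∂_2 − rank ∂_3 = (20 − 20) − 0 = 0, and there is no ∂_3, so H_2 ≅ 0.

As a check, the Euler characteristic is 10 − 30 + 20 = 0, which agrees with 1 − 1 + 0 = 0.

H_0 ≅ Z,  H_1 ≅ Z ⊕ Z/2Z,  H_2 = 0.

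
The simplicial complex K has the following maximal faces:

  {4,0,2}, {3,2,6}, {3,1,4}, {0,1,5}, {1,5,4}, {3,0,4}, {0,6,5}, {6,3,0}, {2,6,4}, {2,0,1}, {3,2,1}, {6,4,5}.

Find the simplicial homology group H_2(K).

H_2 ≅ 0.

Order the vertices as 0 < 1 < 2 < 3 < 4 < 5 < 6. Listing each simplex with vertices in this order, K has dimension 2 with simplices:

  0-simplices (7): [0], [1], [2], [3], [4], [5], [6]
  1-simplices (18): [0,1], [0,2], [0,3], [0,4], [0,5], [0,6], [1,2], [1,3], [1,4], [1,5], [2,3], [2,4], [2,6], [3,4], [3,6], [4,5], [4,6], [5,6]
  2-simplices (12): [0,1,2], [0,1,5], [0,2,4], [0,3,4], [0,3,6], [0,5,6], [1,2,3], [1,3,4], [1,4,5], [2,3,6], [2,4,6], [4,5,6]

so the chain groups are C_0 ≅ Z^7, C_1 ≅ Z^18, C_2 ≅ Z^12.

The boundary map ∂_1: C_1 → C_0 is given by ∂[p,q] = [q] − [p]. For instance
  ∂[0,2] = [2] − [0].
The 7×18 boundary matrix has rank 6 and Smith normal form diag(1,1,1,1,1,1).

The boundary map ∂_2: C_2 → C_1 maps a triangle to the signed sum of its edges. For instance
  ∂[2,4,6] = [4,6] − [2,6] + [2,4],
  ∂[0,2,4] = [2,4] − [0,4] + [0,2].
The resulting 18×12 matrix has rank 12, and its Smith normal form has invariant factors (1,1,1,1,1,1,1,1,1,1,1,2).

Reading off H_k = ker ∂_k / im ∂_{k+1}:

  H_2: rank ker ∂_2 − rank ∂_3 = (12 − 12) − 0 = 0, and there is no ∂_3, so H_2 ≅ 0.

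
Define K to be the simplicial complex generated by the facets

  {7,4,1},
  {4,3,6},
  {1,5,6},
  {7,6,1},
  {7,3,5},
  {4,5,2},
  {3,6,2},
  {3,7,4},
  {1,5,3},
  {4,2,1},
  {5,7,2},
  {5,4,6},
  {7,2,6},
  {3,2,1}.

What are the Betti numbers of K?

b_0 = 1, b_1 = 2, b_2 = 1.

We work with the vertex ordering 1 < 2 < 3 < 4 < 5 < 6 < 7. The simplices of K, each written with vertices in increasing order, are:

  0-simplices (7): [1], [2], [3], [4], [5], [6], [7]
  1-simplices (21): [1,2], [1,3], [1,4], [1,5], [1,6], [1,7], [2,3], [2,4], [2,5], [2,6], [2,7], [3,4], [3,5], [3,6], [3,7], [4,5], [4,6], [4,7], [5,6], [5,7], [6,7]
  2-simplices (14): [1,2,3], [1,2,4], [1,3,5], [1,4,7], [1,5,6], [1,6,7], [2,3,6], [2,4,5], [2,5,7], [2,6,7], [3,4,6], [3,4,7], [3,5,7], [4,5,6]

giving chain groups C_0 ≅ Z^7, C_1 ≅ Z^21, C_2 ≅ Z^14.

Boundary ∂_1: C_1 → C_0 sends each edge [p,q] (with p < q) to q − p. For instance
  ∂[6,7] = [7] − [6].
The 7×21 boundary matrix has rank 6 and Smith normal form diag(1,1,1,1,1,1).

The boundary map ∂_2: C_2 → C_1 sends each 2-simplex [p,q,r] to [q,r] − [p,r] + [p,q]. For instance
  ∂[1,6,7] = [6,7] − [1,7] + [1,6],
  ∂[2,3,6] = [3,6] − [2,6] + [2,3].
As a 21×14 matrix over Z this has rank 13, with invariant factors (1,1,1,1,1,1,1,1,1,1,1,1,1).

From H_k ≅ ker(∂_k) / im(∂_{k+1}) we obtain:

  H_0: rank C_0 − rank ∂_1 = 7 − 6 = 1, and the invariant factors of ∂_1 are all 1, so H_0 = Z.
  H_1: rank ker ∂_1 − rank ∂_2 = (21 − 6) − 13 = 2, and the invariant factors of ∂_2 are all 1, so H_1 = Z^2.
  H_2: rank ker ∂_2 − rank ∂_3 = (14 − 13) − 0 = 1, and there is no ∂_3, so H_2 = Z.

Hence the Betti numbers are b_0 = 1, b_1 = 2, b_2 = 1.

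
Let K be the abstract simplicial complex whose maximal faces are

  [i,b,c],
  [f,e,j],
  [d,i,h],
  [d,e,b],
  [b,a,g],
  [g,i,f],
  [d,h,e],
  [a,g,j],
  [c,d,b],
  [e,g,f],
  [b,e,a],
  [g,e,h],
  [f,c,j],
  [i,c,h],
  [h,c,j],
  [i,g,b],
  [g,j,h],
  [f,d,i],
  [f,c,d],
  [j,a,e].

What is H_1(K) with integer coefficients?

H_1 ≅ Z ⊕ Z/2Z.

Fix the vertex order a < b < c < d < e < f < g < h < i < j and write every simplex with vertices in increasing order. Then dim K = 2 and the simplices of K are:

  0-simplices (10): a, b, c, d, e, f, g, h, i, j
  1-simplices (30): ab, ae, ag, aj, bc, bd, be, bg, bi, cd, cf, ch, ci, cj, de, df, dh, di, ef, eg, eh, ej, fg, fi, fj, gh, gi, gj, hi, hj
  2-simplices (20): abe, abg, aej, agj, bcd, bci, bde, bgi, cdf, cfj, chi, chj, deh, dfi, dhi, efg, efj, egh, fgi, ghj

so the chain groups are C_0 ≅ Z^10, C_1 ≅ Z^30, C_2 ≅ Z^20.

The boundary map ∂_1: C_1 → C_0 sends each edge [p,q] (with p < q) to q − p. For instance
  ∂eg = g − e.
As a 10×30 matrix over Z this has rank 9, with invariant factors (1,1,1,1,1,1,1,1,1).

∂_2: C_2 → C_1 acts by ∂[p,q,r] = [q,r] − [p,r] + [p,q]. For instance
  ∂chi = hi − ci + ch,
  ∂cfj = fj − cj + cf.
As a 30×20 matrix over Z this has rank 20, with invariant factors (1,1,1,1,1,1,1,1,1,1,1,1,1,1,1,1,1,1,1,2).

Computing H_k = (kernel of ∂_k) / (image of ∂_{k+1}):

  H_1: rank ker ∂_1 − rank ∂_2 = (30 − 9) − 20 = 1, and ∂_2 has invariant factor 2 > 1, so H_1 = Z ⊕ Z/2Z.

(K is a triangulation of the Klein bottle.)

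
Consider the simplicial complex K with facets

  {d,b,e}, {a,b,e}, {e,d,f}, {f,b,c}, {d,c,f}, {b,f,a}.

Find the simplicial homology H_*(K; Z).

We work with the vertex ordering a < b < c < d < e < f. The simplices of K, each written with vertices in increasing order, are:

  0-simplices (6): a, b, c, d, e, f
  1-simplices (12): ab, ae, af, bc, bd, be, bf, cd, cf, de, df, ef
  2-simplices (6): abe, abf, bcf, bde, cdf, def

giving chain groups C_0 ≅ Z^6, C_1 ≅ Z^12, C_2 ≅ Z^6.

Boundary ∂_1: C_1 → C_0 sends each edge [p,q] (with p < q) to q − p. For instance
  ∂bf = f − b.
This gives a 6×12 integer matrix of rank 5; reducing to Smith normal form yields diagonal entries (1,1,1,1,1).

Boundary ∂_2: C_2 → C_1 acts by ∂[p,q,r] = [q,r] − [p,r] + [p,q]. For instance
  ∂abe = be − ae + ab,
  ∂cdf = df − cf + cd.
As a 12×6 matrix over Z this has rank 6, with invariant factors (1,1,1,1,1,1).

Reading off H_k = ker ∂_k / im ∂_{k+1}:

  H_0: rank C_0 − rank ∂_1 = 6 − 5 = 1, and the invariant factors of ∂_1 are all 1, so H_0 ≅ Z.
  H_1: rank ker ∂_1 − rank ∂_2 = (12 − 5) − 6 = 1, and the invariant factors of ∂_2 are all 1, so H_1 ≅ Z.
  H_2: rank ker ∂_2 − rank ∂_3 = (6 − 6) − 0 = 0, and there is no ∂_3, so H_2 ≅ 0.

H_0 = Z,  H_1 = Z,  H_2 = 0.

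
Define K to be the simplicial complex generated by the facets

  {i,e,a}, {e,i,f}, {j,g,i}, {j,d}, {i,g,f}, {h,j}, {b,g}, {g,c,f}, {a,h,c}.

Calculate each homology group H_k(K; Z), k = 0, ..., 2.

We work with the vertex ordering a < b < c < d < e < f < g < h < i < j. The simplices of K, each written with vertices in increasing order, are:

  0-simplices (10): a, b, c, d, e, f, g, h, i, j
  1-simplices (17): ac, ae, ah, ai, bg, cf, cg, ch, dj, ef, ei, fg, fi, gi, gj, hj, ij
  2-simplices (6): ach, aei, cfg, efi, fgi, gij

so the chain groups are C_0 ≅ Z^10, C_1 ≅ Z^17, C_2 ≅ Z^6.

∂_1: C_1 → C_0 maps an edge to its endpoints' difference, ∂[p,q] = q − p. For instance
  ∂bg = g − b.
The 10×17 boundary matrix has rank 9 and Smith normal form diag(1,1,1,1,1,1,1,1,1).

∂_2: C_2 → C_1 maps a triangle to the signed sum of its edges. For instance
  ∂gij = ij − gj + gi,
  ∂efi = fi − ei + ef.
The resulting 17×6 matrix has rank 6, and its Smith normal form has invariant factors (1,1,1,1,1,1).

From H_k ≅ ker(∂_k) / im(∂_{k+1}) we obtain:

  H_0: rank C_0 − rank ∂_1 = 10 − 9 = 1, and the invariant factors of ∂_1 are all 1, so H_0 = Z.
  H_1: rank ker ∂_1 − rank ∂_2 = (17 − 9) − 6 = 2, and the invariant factors of ∂_2 are all 1, so H_1 = Z^2.
  H_2: rank ker ∂_2 − rank ∂_3 = (6 − 6) − 0 = 0, and there is no ∂_3, so H_2 = 0.

As a check, the Euler characteristic is 10 − 17 + 6 = -1, which agrees with 1 − 2 + 0 = -1.

H_0 = Z,  H_1 = Z^2,  H_2 = 0.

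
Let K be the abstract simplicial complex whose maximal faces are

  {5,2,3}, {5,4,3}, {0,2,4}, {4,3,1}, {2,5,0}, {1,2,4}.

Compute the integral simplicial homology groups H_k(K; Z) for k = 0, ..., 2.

K has 6 vertices, 12 edges, 6 triangles.
rank ∂_0 = 0, rank ∂_1 = 5 ⇒ b_0 = 6 − 0 − 5 = 1; all invariant factors of ∂_1 are 1 so no torsion. So H_0 ≅ Z.
rank ∂_1 = 5, rank ∂_2 = 6 ⇒ b_1 = 12 − 5 − 6 = 1; all invariant factors of ∂_2 are 1 so no torsion. So H_1 ≅ Z.
rank ∂_2 = 6, rank ∂_3 = 0 ⇒ b_2 = 6 − 6 − 0 = 0. So H_2 ≅ 0.

H_0 = Z,  H_1 = Z,  H_2 = 0.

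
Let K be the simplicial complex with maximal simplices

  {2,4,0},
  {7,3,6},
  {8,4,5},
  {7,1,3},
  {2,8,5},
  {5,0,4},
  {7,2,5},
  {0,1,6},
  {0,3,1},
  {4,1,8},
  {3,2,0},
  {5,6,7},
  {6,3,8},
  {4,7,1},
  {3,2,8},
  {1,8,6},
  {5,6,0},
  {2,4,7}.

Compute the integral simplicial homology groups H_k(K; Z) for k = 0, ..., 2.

Take the total order 0 < 1 < 2 < 3 < 4 < 5 < 6 < 7 < 8 on the vertex set. Then K (dimension 2) consists of the simplices:

  0-simplices (9): [0], [1], [2], [3], [4], [5], [6], [7], [8]
  1-simplices (27): (27 of them)
  2-simplices (18): [0,1,3], [0,1,6], [0,2,3], [0,2,4], [0,4,5], [0,5,6], [1,3,7], [1,4,7], [1,4,8], [1,6,8], [2,3,8], [2,4,7], [2,5,7], [2,5,8], [3,6,7], [3,6,8], [4,5,8], [5,6,7]

giving chain groups C_0 ≅ Z^9, C_1 ≅ Z^27, C_2 ≅ Z^18.

The boundary map ∂_1: C_1 → C_0 is given by ∂[p,q] = [q] − [p].
The 9×27 boundary matrix has rank 8 and Smith normal form diag(1,1,1,1,1,1,1,1).

Boundary ∂_2: C_2 → C_1 acts by ∂[p,q,r] = [q,r] − [p,r] + [p,q]. For instance
  ∂[2,3,8] = [3,8] − [2,8] + [2,3],
  ∂[2,5,8] = [5,8] − [2,8] + [2,5].
The 27×18 boundary matrix has rank 18 and Smith normal form diag(1,1,1,1,1,1,1,1,1,1,1,1,1,1,1,1,1,2).

From H_k ≅ ker(∂_k) / im(∂_{k+1}) we obtain:

  H_0: rank C_0 − rank ∂_1 = 9 − 8 = 1, and the invariant factors of ∂_1 are all 1, so H_0 = Z.
  H_1: rank ker ∂_1 − rank ∂_2 = (27 − 8) − 18 = 1, and ∂_2 has invariant factor 2 > 1, so H_1 = Z ⊕ Z/2.
  H_2: rank ker ∂_2 − rank ∂_3 = (18 − 18) − 0 = 0, and there is no ∂_3, so H_2 = 0.

H_0 = Z,  H_1 = Z ⊕ Z/2,  H_2 = 0.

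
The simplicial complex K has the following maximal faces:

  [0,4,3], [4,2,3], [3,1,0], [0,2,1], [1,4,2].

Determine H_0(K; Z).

We work with the vertex ordering 0 < 1 < 2 < 3 < 4. The simplices of K, each written with vertices in increasing order, are:

  0-simplices (5): [0], [1], [2], [3], [4]
  1-simplices (10): [0,1], [0,2], [0,3], [0,4], [1,2], [1,3], [1,4], [2,3], [2,4], [3,4]
  2-simplices (5): [0,1,2], [0,1,3], [0,3,4], [1,2,4], [2,3,4]

so the chain groups are C_0 ≅ Z^5, C_1 ≅ Z^10, C_2 ≅ Z^5.

Boundary ∂_1: C_1 → C_0 sends each edge [p,q] (with p < q) to q − p.
As a 5×10 matrix over Z this has rank 4, with invariant factors (1,1,1,1).

∂_2: C_2 → C_1 sends each 2-simplex [p,q,r] to [q,r] − [p,r] + [p,q]. For instance
  ∂[0,3,4] = [3,4] − [0,4] + [0,3],
  ∂[2,3,4] = [3,4] − [2,4] + [2,3].
The resulting 10×5 matrix has rank 5, and its Smith normal form has invariant factors (1,1,1,1,1).

From H_k ≅ ker(∂_k) / im(∂_{k+1}) we obtain:

  H_0: rank C_0 − rank ∂_1 = 5 − 4 = 1, and the invariant factors of ∂_1 are all 1, so H_0 ≅ Z.

H_0 = Z.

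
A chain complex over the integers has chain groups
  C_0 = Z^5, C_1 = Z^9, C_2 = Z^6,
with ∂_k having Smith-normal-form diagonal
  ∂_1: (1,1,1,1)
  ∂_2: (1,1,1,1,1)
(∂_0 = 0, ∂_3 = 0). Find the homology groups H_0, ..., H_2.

H_0 ≅ Z,  H_1 = 0,  H_2 ≅ Z.

H_0: b_0 = 5 − 0 − 4 = 1; torsion from ∂_1 factors > 1: none. So H_0 ≅ Z.
H_1: b_1 = 9 − 4 − 5 = 0; torsion from ∂_2 factors > 1: none. So H_1 ≅ 0.
H_2: b_2 = 6 − 5 − 0 = 1; torsion from ∂_3 factors > 1: none. So H_2 ≅ Z.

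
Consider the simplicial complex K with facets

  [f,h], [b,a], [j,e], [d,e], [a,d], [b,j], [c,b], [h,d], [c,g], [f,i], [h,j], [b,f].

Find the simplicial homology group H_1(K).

Fix the vertex order a < b < c < d < e < f < g < h < i < j and write every simplex with vertices in increasing order. Then dim K = 1 and the simplices of K are:

  0-simplices (10): a, b, c, d, e, f, g, h, i, j
  1-simplices (12): ab, ad, bc, bf, bj, cg, de, dh, ej, fh, fi, hj

Hence C_0 ≅ Z^10, C_1 ≅ Z^12.

Boundary ∂_1: C_1 → C_0 sends each edge [p,q] (with p < q) to q − p.
The 10×12 boundary matrix has rank 9 and Smith normal form diag(1,1,1,1,1,1,1,1,1).

From H_k ≅ ker(∂_k) / im(∂_{k+1}) we obtain:

  H_1: rank ker ∂_1 − rank ∂_2 = (12 − 9) − 0 = 3, and there is no ∂_2, so H_1 = Z^3.

H_1 = Z^3.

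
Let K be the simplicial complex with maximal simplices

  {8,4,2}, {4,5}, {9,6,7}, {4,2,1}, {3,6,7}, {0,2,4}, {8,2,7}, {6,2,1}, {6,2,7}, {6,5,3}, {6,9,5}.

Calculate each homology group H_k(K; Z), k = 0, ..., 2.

H_0 ≅ Z,  H_1 ≅ Z,  H_2 = 0.

We work with the vertex ordering 0 < 1 < 2 < 3 < 4 < 5 < 6 < 7 < 8 < 9. The simplices of K, each written with vertices in increasing order, are:

  0-simplices (10): [0], [1], [2], [3], [4], [5], [6], [7], [8], [9]
  1-simplices (20): [0,2], [0,4], [1,2], [1,4], [1,6], [2,4], [2,6], [2,7], [2,8], [3,5], [3,6], [3,7], [4,5], [4,8], [5,6], [5,9], [6,7], [6,9], [7,8], [7,9]
  2-simplices (10): [0,2,4], [1,2,4], [1,2,6], [2,4,8], [2,6,7], [2,7,8], [3,5,6], [3,6,7], [5,6,9], [6,7,9]

giving chain groups C_0 ≅ Z^10, C_1 ≅ Z^20, C_2 ≅ Z^10.

The boundary map ∂_1: C_1 → C_0 maps an edge to its endpoints' difference, ∂[p,q] = q − p. For instance
  ∂[6,9] = [9] − [6].
The 10×20 boundary matrix has rank 9 and Smith normal form diag(1,1,1,1,1,1,1,1,1).

∂_2: C_2 → C_1 acts by ∂[p,q,r] = [q,r] − [p,r] + [p,q]. For instance
  ∂[5,6,9] = [6,9] − [5,9] + [5,6],
  ∂[1,2,6] = [2,6] − [1,6] + [1,2].
The resulting 20×10 matrix has rank 10, and its Smith normal form has invariant factors (1,1,1,1,1,1,1,1,1,1).

Reading off H_k = ker ∂_k / im ∂_{k+1}:

  H_0: rank C_0 − rank ∂_1 = 10 − 9 = 1, and the invariant factors of ∂_1 are all 1, so H_0 ≅ Z.
  H_1: rank ker ∂_1 − rank ∂_2 = (20 − 9) − 10 = 1, and the invariant factors of ∂_2 are all 1, so H_1 ≅ Z.
  H_2: rank ker ∂_2 − rank ∂_3 = (10 − 10) − 0 = 0, and there is no ∂_3, so H_2 ≅ 0.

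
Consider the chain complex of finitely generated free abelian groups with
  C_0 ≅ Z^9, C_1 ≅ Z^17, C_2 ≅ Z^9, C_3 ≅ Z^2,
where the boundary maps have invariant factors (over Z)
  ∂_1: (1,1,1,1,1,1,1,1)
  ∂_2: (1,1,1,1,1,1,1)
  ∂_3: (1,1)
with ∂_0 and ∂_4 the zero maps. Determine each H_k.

H_0 = Z,  H_1 = Z^2,  H_2 = 0,  H_3 = 0.

H_0: b_0 = 9 − 0 − 8 = 1; torsion from ∂_1 factors > 1: none. So H_0 = Z.
H_1: b_1 = 17 − 8 − 7 = 2; torsion from ∂_2 factors > 1: none. So H_1 = Z^2.
H_2: b_2 = 9 − 7 − 2 = 0; torsion from ∂_3 factors > 1: none. So H_2 = 0.
H_3: b_3 = 2 − 2 − 0 = 0; torsion from ∂_4 factors > 1: none. So H_3 = 0.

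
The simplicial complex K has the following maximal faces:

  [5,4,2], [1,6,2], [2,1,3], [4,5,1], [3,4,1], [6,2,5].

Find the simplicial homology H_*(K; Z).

We work with the vertex ordering 1 < 2 < 3 < 4 < 5 < 6. The simplices of K, each written with vertices in increasing order, are:

  0-simplices (6): [1], [2], [3], [4], [5], [6]
  1-simplices (12): [1,2], [1,3], [1,4], [1,5], [1,6], [2,3], [2,4], [2,5], [2,6], [3,4], [4,5], [5,6]
  2-simplices (6): [1,2,3], [1,2,6], [1,3,4], [1,4,5], [2,4,5], [2,5,6]

so the chain groups are C_0 ≅ Z^6, C_1 ≅ Z^12, C_2 ≅ Z^6.

∂_1: C_1 → C_0 is given by ∂[p,q] = [q] − [p]. For instance
  ∂[1,5] = [5] − [1].
The 6×12 boundary matrix has rank 5 and Smith normal form diag(1,1,1,1,1).

Boundary ∂_2: C_2 → C_1 maps a triangle to the signed sum of its edges. For instance
  ∂[1,3,4] = [3,4] − [1,4] + [1,3],
  ∂[2,5,6] = [5,6] − [2,6] + [2,5].
The 12×6 boundary matrix has rank 6 and Smith normal form diag(1,1,1,1,1,1).

Reading off H_k = ker ∂_k / im ∂_{k+1}:

  H_0: rank C_0 − rank ∂_1 = 6 − 5 = 1, and the invariant factors of ∂_1 are all 1, so H_0 = Z.
  H_1: rank ker ∂_1 − rank ∂_2 = (12 − 5) − 6 = 1, and the invariant factors of ∂_2 are all 1, so H_1 = Z.
  H_2: rank ker ∂_2 − rank ∂_3 = (6 − 6) − 0 = 0, and there is no ∂_3, so H_2 = 0.

(K is a triangulation of the cylinder S^1 x I.)

H_0 ≅ Z,  H_1 ≅ Z,  H_2 = 0.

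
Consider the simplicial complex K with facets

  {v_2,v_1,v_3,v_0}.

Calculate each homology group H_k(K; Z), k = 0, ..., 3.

Take the total order v_0 < v_1 < v_2 < v_3 on the vertex set. Then K (dimension 3) consists of the simplices:

  0-simplices (4): [v_0], [v_1], [v_2], [v_3]
  1-simplices (6): [v_0,v_1], [v_0,v_2], [v_0,v_3], [v_1,v_2], [v_1,v_3], [v_2,v_3]
  2-simplices (4): [v_0,v_1,v_2], [v_0,v_1,v_3], [v_0,v_2,v_3], [v_1,v_2,v_3]
  3-simplices (1): [v_0,v_1,v_2,v_3]

giving chain groups C_0 ≅ Z^4, C_1 ≅ Z^6, C_2 ≅ Z^4, C_3 ≅ Z^1.

Boundary ∂_1: C_1 → C_0 is given by ∂[p,q] = [q] − [p].
The 4×6 boundary matrix has rank 3 and Smith normal form diag(1,1,1).

Boundary ∂_2: C_2 → C_1 sends each 2-simplex [p,q,r] to [q,r] − [p,r] + [p,q]. For instance
  ∂[v_0,v_2,v_3] = [v_2,v_3] − [v_0,v_3] + [v_0,v_2],
  ∂[v_0,v_1,v_3] = [v_1,v_3] − [v_0,v_3] + [v_0,v_1].
The 6×4 boundary matrix has rank 3 and Smith normal form diag(1,1,1).

Boundary ∂_3: C_3 → C_2 sends each 3-simplex σ to the alternating sum Σ_i (−1)^i (σ with its i-th vertex removed). For instance
  ∂[v_0,v_1,v_2,v_3] = [v_1,v_2,v_3] − [v_0,v_2,v_3] + [v_0,v_1,v_3] − [v_0,v_1,v_2].
The resulting 4×1 matrix has rank 1, and its Smith normal form has invariant factors (1).

Now H_k = ker ∂_k / im ∂_{k+1}, so:

  H_0: rank C_0 − rank ∂_1 = 4 − 3 = 1, and the invariant factors of ∂_1 are all 1, so H_0 ≅ Z.
  H_1: rank ker ∂_1 − rank ∂_2 = (6 − 3) − 3 = 0, and the invariant factors of ∂_2 are all 1, so H_1 ≅ 0.
  H_2: rank ker ∂_2 − rank ∂_3 = (4 − 3) − 1 = 0, and the invariant factors of ∂_3 are all 1, so H_2 ≅ 0.
  H_3: rank ker ∂_3 − rank ∂_4 = (1 − 1) − 0 = 0, and there is no ∂_4, so H_3 ≅ 0.

H_0 ≅ Z,  H_1 = 0,  H_2 = 0,  H_3 = 0.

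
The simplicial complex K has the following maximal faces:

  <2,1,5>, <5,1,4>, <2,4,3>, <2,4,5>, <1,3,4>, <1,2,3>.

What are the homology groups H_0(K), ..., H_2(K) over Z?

Fix the vertex order 1 < 2 < 3 < 4 < 5 and write every simplex with vertices in increasing order. Then dim K = 2 and the simplices of K are:

  0-simplices (5): [1], [2], [3], [4], [5]
  1-simplices (9): [1,2], [1,3], [1,4], [1,5], [2,3], [2,4], [2,5], [3,4], [4,5]
  2-simplices (6): [1,2,3], [1,2,5], [1,3,4], [1,4,5], [2,3,4], [2,4,5]

so the chain groups are C_0 ≅ Z^5, C_1 ≅ Z^9, C_2 ≅ Z^6.

Boundary ∂_1: C_1 → C_0 maps an edge to its endpoints' difference, ∂[p,q] = q − p. For instance
  ∂[1,5] = [5] − [1].
The 5×9 boundary matrix has rank 4 and Smith normal form diag(1,1,1,1).

The boundary map ∂_2: C_2 → C_1 maps a triangle to the signed sum of its edges. For instance
  ∂[2,4,5] = [4,5] − [2,5] + [2,4],
  ∂[1,2,5] = [2,5] − [1,5] + [1,2].
This gives a 9×6 integer matrix of rank 5; reducing to Smith normal form yields diagonal entries (1,1,1,1,1).

Now H_k = ker ∂_k / im ∂_{k+1}, so:

  H_0: rank C_0 − rank ∂_1 = 5 − 4 = 1, and the invariant factors of ∂_1 are all 1, so H_0 ≅ Z.
  H_1: rank ker ∂_1 − rank ∂_2 = (9 − 4) − 5 = 0, and the invariant factors of ∂_2 are all 1, so H_1 ≅ 0.
  H_2: rank ker ∂_2 − rank ∂_3 = (6 − 5) − 0 = 1, and there is no ∂_3, so H_2 ≅ Z.

As a check, the Euler characteristic is 5 − 9 + 6 = 2, which agrees with 1 − 0 + 1 = 2.

H_0 ≅ Z,  H_1 = 0,  H_2 ≅ Z.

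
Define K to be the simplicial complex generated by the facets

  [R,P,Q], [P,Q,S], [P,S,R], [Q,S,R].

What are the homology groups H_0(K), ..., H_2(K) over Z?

H_0 = Z,  H_1 = 0,  H_2 = Z.

Order the vertices as P < Q < R < S. Listing each simplex with vertices in this order, K has dimension 2 with simplices:

  0-simplices (4): P, Q, R, S
  1-simplices (6): PQ, PR, PS, QR, QS, RS
  2-simplices (4): PQR, PQS, PRS, QRS

giving chain groups C_0 ≅ Z^4, C_1 ≅ Z^6, C_2 ≅ Z^4.

The boundary map ∂_1: C_1 → C_0 is given by ∂[p,q] = [q] − [p].
As a 4×6 matrix over Z this has rank 3, with invariant factors (1,1,1).

Boundary ∂_2: C_2 → C_1 maps a triangle to the signed sum of its edges. For instance
  ∂PQS = QS − PS + PQ,
  ∂PRS = RS − PS + PR.
As a 6×4 matrix over Z this has rank 3, with invariant factors (1,1,1).

Now H_k = ker ∂_k / im ∂_{k+1}, so:

  H_0: rank C_0 − rank ∂_1 = 4 − 3 = 1, and the invariant factors of ∂_1 are all 1, so H_0 = Z.
  H_1: rank ker ∂_1 − rank ∂_2 = (6 − 3) − 3 = 0, and the invariant factors of ∂_2 are all 1, so H_1 = 0.
  H_2: rank ker ∂_2 − rank ∂_3 = (4 − 3) − 0 = 1, and there is no ∂_3, so H_2 = Z.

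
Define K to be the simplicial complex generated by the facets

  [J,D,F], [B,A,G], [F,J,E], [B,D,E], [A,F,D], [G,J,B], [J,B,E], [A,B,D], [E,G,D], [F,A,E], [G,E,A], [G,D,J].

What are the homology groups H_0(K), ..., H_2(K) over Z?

H_0 = Z,  H_1 = Z/2,  H_2 = 0.

Order the vertices as A < B < D < E < F < G < J. Listing each simplex with vertices in this order, K has dimension 2 with simplices:

  0-simplices (7): A, B, D, E, F, G, J
  1-simplices (18): AB, AD, AE, AF, AG, BD, BE, BG, BJ, DE, DF, DG, DJ, EF, EG, EJ, FJ, GJ
  2-simplices (12): ABD, ABG, ADF, AEF, AEG, BDE, BEJ, BGJ, DEG, DFJ, DGJ, EFJ

so the chain groups are C_0 ≅ Z^7, C_1 ≅ Z^18, C_2 ≅ Z^12.

The boundary map ∂_1: C_1 → C_0 sends each edge [p,q] (with p < q) to q − p. For instance
  ∂DJ = J − D.
This gives a 7×18 integer matrix of rank 6; reducing to Smith normal form yields diagonal entries (1,1,1,1,1,1).

The boundary map ∂_2: C_2 → C_1 acts by ∂[p,q,r] = [q,r] − [p,r] + [p,q]. For instance
  ∂BEJ = EJ − BJ + BE,
  ∂DGJ = GJ − DJ + DG.
This gives a 18×12 integer matrix of rank 12; reducing to Smith normal form yields diagonal entries (1,1,1,1,1,1,1,1,1,1,1,2).

From H_k ≅ ker(∂_k) / im(∂_{k+1}) we obtain:

  H_0: rank C_0 − rank ∂_1 = 7 − 6 = 1, and the invariant factors of ∂_1 are all 1, so H_0 ≅ Z.
  H_1: rank ker ∂_1 − rank ∂_2 = (18 − 6) − 12 = 0, and ∂_2 has invariant factor 2 > 1, so H_1 ≅ Z/2.
  H_2: rank ker ∂_2 − rank ∂_3 = (12 − 12) − 0 = 0, and there is no ∂_3, so H_2 ≅ 0.

As a check, the Euler characteristic is 7 − 18 + 12 = 1, which agrees with 1 − 0 + 0 = 1.
(K is a triangulation of the real projective plane RP^2.)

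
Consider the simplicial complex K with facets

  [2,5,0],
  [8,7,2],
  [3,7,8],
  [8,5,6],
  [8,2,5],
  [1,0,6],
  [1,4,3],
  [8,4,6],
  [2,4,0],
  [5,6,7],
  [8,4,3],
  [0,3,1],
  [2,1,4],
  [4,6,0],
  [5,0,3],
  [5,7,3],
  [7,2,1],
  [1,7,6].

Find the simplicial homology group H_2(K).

Fix the vertex order 0 < 1 < 2 < 3 < 4 < 5 < 6 < 7 < 8 and write every simplex with vertices in increasing order. Then dim K = 2 and the simplices of K are:

  0-simplices (9): [0], [1], [2], [3], [4], [5], [6], [7], [8]
  1-simplices (27): (27 of them)
  2-simplices (18): [0,1,3], [0,1,6], [0,2,4], [0,2,5], [0,3,5], [0,4,6], [1,2,4], [1,2,7], [1,3,4], [1,6,7], [2,5,8], [2,7,8], [3,4,8], [3,5,7], [3,7,8], [4,6,8], [5,6,7], [5,6,8]

Hence C_0 ≅ Z^9, C_1 ≅ Z^27, C_2 ≅ Z^18.

Boundary ∂_1: C_1 → C_0 is given by ∂[p,q] = [q] − [p]. For instance
  ∂[6,8] = [8] − [6].
As a 9×27 matrix over Z this has rank 8, with invariant factors (1,1,1,1,1,1,1,1).

∂_2: C_2 → C_1 acts by ∂[p,q,r] = [q,r] − [p,r] + [p,q]. For instance
  ∂[3,7,8] = [7,8] − [3,8] + [3,7],
  ∂[3,5,7] = [5,7] − [3,7] + [3,5].
As a 27×18 matrix over Z this has rank 18, with invariant factors (1,1,1,1,1,1,1,1,1,1,1,1,1,1,1,1,1,2).

Reading off H_k = ker ∂_k / im ∂_{k+1}:

  H_2: rank ker ∂_2 − rank ∂_3 = (18 − 18) − 0 = 0, and there is no ∂_3, so H_2 = 0.

H_2 ≅ 0.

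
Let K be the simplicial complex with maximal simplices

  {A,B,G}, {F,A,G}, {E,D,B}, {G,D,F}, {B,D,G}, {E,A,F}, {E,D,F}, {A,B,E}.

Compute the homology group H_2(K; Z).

H_2 = Z.

Take the total order A < B < D < E < F < G on the vertex set. Then K (dimension 2) consists of the simplices:

  0-simplices (6): A, B, D, E, F, G
  1-simplices (12): AB, AE, AF, AG, BD, BE, BG, DE, DF, DG, EF, FG
  2-simplices (8): ABE, ABG, AEF, AFG, BDE, BDG, DEF, DFG

giving chain groups C_0 ≅ Z^6, C_1 ≅ Z^12, C_2 ≅ Z^8.

∂_1: C_1 → C_0 maps an edge to its endpoints' difference, ∂[p,q] = q − p. For instance
  ∂DF = F − D.
The 6×12 boundary matrix has rank 5 and Smith normal form diag(1,1,1,1,1).

The boundary map ∂_2: C_2 → C_1 maps a triangle to the signed sum of its edges. For instance
  ∂BDG = DG − BG + BD,
  ∂DEF = EF − DF + DE.
As a 12×8 matrix over Z this has rank 7, with invariant factors (1,1,1,1,1,1,1).

Computing H_k = (kernel of ∂_k) / (image of ∂_{k+1}):

  H_2: rank ker ∂_2 − rank ∂_3 = (8 − 7) − 0 = 1, and there is no ∂_3, so H_2 = Z.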